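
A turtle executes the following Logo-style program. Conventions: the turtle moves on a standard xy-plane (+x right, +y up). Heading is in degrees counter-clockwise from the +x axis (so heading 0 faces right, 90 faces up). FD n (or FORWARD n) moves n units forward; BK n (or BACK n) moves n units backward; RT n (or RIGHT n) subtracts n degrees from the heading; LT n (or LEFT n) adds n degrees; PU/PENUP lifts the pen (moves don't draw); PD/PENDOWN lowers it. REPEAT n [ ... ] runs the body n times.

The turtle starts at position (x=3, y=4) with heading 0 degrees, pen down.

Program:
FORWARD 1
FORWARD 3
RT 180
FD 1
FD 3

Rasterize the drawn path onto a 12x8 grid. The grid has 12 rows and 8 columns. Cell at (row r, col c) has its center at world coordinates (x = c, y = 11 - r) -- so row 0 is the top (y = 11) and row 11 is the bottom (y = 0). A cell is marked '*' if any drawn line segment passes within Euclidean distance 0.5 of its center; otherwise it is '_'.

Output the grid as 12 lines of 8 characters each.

Answer: ________
________
________
________
________
________
________
___*****
________
________
________
________

Derivation:
Segment 0: (3,4) -> (4,4)
Segment 1: (4,4) -> (7,4)
Segment 2: (7,4) -> (6,4)
Segment 3: (6,4) -> (3,4)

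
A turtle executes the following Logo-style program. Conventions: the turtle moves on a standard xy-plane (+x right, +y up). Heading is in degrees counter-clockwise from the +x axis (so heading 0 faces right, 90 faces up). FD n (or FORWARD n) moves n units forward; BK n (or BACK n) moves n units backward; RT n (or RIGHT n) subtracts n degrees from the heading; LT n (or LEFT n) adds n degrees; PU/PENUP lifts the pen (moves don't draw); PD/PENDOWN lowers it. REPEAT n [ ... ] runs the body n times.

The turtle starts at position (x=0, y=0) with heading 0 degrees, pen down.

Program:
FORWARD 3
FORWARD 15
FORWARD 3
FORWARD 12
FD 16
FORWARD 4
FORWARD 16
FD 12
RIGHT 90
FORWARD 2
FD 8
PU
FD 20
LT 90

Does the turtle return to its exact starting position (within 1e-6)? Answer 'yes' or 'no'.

Executing turtle program step by step:
Start: pos=(0,0), heading=0, pen down
FD 3: (0,0) -> (3,0) [heading=0, draw]
FD 15: (3,0) -> (18,0) [heading=0, draw]
FD 3: (18,0) -> (21,0) [heading=0, draw]
FD 12: (21,0) -> (33,0) [heading=0, draw]
FD 16: (33,0) -> (49,0) [heading=0, draw]
FD 4: (49,0) -> (53,0) [heading=0, draw]
FD 16: (53,0) -> (69,0) [heading=0, draw]
FD 12: (69,0) -> (81,0) [heading=0, draw]
RT 90: heading 0 -> 270
FD 2: (81,0) -> (81,-2) [heading=270, draw]
FD 8: (81,-2) -> (81,-10) [heading=270, draw]
PU: pen up
FD 20: (81,-10) -> (81,-30) [heading=270, move]
LT 90: heading 270 -> 0
Final: pos=(81,-30), heading=0, 10 segment(s) drawn

Start position: (0, 0)
Final position: (81, -30)
Distance = 86.377; >= 1e-6 -> NOT closed

Answer: no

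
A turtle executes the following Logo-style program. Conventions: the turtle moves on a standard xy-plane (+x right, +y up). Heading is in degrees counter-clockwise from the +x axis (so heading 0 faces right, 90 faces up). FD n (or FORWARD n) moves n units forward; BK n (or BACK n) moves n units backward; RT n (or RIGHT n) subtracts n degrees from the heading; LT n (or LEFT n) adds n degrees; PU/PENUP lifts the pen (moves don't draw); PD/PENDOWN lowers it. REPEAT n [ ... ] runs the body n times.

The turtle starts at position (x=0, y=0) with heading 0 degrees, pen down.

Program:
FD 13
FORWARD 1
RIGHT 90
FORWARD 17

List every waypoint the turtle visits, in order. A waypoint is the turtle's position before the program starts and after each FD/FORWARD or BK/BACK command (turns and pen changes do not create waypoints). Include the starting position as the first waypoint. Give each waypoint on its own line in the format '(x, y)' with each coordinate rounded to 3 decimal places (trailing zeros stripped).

Answer: (0, 0)
(13, 0)
(14, 0)
(14, -17)

Derivation:
Executing turtle program step by step:
Start: pos=(0,0), heading=0, pen down
FD 13: (0,0) -> (13,0) [heading=0, draw]
FD 1: (13,0) -> (14,0) [heading=0, draw]
RT 90: heading 0 -> 270
FD 17: (14,0) -> (14,-17) [heading=270, draw]
Final: pos=(14,-17), heading=270, 3 segment(s) drawn
Waypoints (4 total):
(0, 0)
(13, 0)
(14, 0)
(14, -17)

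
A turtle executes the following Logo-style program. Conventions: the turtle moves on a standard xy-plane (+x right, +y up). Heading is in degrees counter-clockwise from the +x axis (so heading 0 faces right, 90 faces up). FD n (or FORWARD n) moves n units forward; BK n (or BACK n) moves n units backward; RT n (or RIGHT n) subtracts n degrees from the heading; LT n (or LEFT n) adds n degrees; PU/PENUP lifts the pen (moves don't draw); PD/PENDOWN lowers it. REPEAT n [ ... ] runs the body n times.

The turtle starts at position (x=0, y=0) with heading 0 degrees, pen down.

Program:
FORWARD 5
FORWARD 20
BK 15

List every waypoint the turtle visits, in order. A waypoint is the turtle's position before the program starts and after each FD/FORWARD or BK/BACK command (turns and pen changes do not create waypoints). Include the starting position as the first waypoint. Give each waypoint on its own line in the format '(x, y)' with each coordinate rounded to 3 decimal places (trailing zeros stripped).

Executing turtle program step by step:
Start: pos=(0,0), heading=0, pen down
FD 5: (0,0) -> (5,0) [heading=0, draw]
FD 20: (5,0) -> (25,0) [heading=0, draw]
BK 15: (25,0) -> (10,0) [heading=0, draw]
Final: pos=(10,0), heading=0, 3 segment(s) drawn
Waypoints (4 total):
(0, 0)
(5, 0)
(25, 0)
(10, 0)

Answer: (0, 0)
(5, 0)
(25, 0)
(10, 0)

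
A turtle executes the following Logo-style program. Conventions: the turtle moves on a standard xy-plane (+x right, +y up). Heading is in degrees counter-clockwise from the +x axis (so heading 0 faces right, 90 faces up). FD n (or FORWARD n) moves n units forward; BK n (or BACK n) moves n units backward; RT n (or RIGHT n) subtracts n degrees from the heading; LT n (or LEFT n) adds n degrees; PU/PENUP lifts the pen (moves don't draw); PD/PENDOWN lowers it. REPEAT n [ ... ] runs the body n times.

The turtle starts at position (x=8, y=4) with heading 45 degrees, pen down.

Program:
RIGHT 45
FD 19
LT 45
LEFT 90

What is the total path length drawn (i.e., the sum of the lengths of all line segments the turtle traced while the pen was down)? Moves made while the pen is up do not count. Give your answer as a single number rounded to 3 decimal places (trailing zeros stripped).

Executing turtle program step by step:
Start: pos=(8,4), heading=45, pen down
RT 45: heading 45 -> 0
FD 19: (8,4) -> (27,4) [heading=0, draw]
LT 45: heading 0 -> 45
LT 90: heading 45 -> 135
Final: pos=(27,4), heading=135, 1 segment(s) drawn

Segment lengths:
  seg 1: (8,4) -> (27,4), length = 19
Total = 19

Answer: 19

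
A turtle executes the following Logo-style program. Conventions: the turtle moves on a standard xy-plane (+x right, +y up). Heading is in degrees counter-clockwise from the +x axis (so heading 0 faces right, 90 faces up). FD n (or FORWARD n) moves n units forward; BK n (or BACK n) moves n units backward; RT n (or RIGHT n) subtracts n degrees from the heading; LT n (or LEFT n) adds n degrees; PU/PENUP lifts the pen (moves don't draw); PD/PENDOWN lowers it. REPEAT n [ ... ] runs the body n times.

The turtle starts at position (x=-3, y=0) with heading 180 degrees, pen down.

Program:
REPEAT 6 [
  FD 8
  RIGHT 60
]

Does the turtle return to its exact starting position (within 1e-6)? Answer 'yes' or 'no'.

Executing turtle program step by step:
Start: pos=(-3,0), heading=180, pen down
REPEAT 6 [
  -- iteration 1/6 --
  FD 8: (-3,0) -> (-11,0) [heading=180, draw]
  RT 60: heading 180 -> 120
  -- iteration 2/6 --
  FD 8: (-11,0) -> (-15,6.928) [heading=120, draw]
  RT 60: heading 120 -> 60
  -- iteration 3/6 --
  FD 8: (-15,6.928) -> (-11,13.856) [heading=60, draw]
  RT 60: heading 60 -> 0
  -- iteration 4/6 --
  FD 8: (-11,13.856) -> (-3,13.856) [heading=0, draw]
  RT 60: heading 0 -> 300
  -- iteration 5/6 --
  FD 8: (-3,13.856) -> (1,6.928) [heading=300, draw]
  RT 60: heading 300 -> 240
  -- iteration 6/6 --
  FD 8: (1,6.928) -> (-3,0) [heading=240, draw]
  RT 60: heading 240 -> 180
]
Final: pos=(-3,0), heading=180, 6 segment(s) drawn

Start position: (-3, 0)
Final position: (-3, 0)
Distance = 0; < 1e-6 -> CLOSED

Answer: yes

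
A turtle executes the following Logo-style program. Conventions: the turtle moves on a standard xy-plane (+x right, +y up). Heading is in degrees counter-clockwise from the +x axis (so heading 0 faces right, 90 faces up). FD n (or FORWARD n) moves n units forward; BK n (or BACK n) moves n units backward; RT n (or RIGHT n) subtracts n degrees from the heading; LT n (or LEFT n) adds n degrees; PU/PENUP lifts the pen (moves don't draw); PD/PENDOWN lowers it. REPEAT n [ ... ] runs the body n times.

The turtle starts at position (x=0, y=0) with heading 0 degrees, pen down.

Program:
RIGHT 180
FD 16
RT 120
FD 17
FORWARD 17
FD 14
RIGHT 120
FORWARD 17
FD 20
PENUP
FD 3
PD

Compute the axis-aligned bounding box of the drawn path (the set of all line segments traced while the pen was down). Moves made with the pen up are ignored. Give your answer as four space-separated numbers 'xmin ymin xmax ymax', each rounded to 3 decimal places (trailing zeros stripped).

Answer: -16 0 26.5 41.569

Derivation:
Executing turtle program step by step:
Start: pos=(0,0), heading=0, pen down
RT 180: heading 0 -> 180
FD 16: (0,0) -> (-16,0) [heading=180, draw]
RT 120: heading 180 -> 60
FD 17: (-16,0) -> (-7.5,14.722) [heading=60, draw]
FD 17: (-7.5,14.722) -> (1,29.445) [heading=60, draw]
FD 14: (1,29.445) -> (8,41.569) [heading=60, draw]
RT 120: heading 60 -> 300
FD 17: (8,41.569) -> (16.5,26.847) [heading=300, draw]
FD 20: (16.5,26.847) -> (26.5,9.526) [heading=300, draw]
PU: pen up
FD 3: (26.5,9.526) -> (28,6.928) [heading=300, move]
PD: pen down
Final: pos=(28,6.928), heading=300, 6 segment(s) drawn

Segment endpoints: x in {-16, -7.5, 0, 1, 8, 16.5, 26.5}, y in {0, 0, 9.526, 14.722, 26.847, 29.445, 41.569}
xmin=-16, ymin=0, xmax=26.5, ymax=41.569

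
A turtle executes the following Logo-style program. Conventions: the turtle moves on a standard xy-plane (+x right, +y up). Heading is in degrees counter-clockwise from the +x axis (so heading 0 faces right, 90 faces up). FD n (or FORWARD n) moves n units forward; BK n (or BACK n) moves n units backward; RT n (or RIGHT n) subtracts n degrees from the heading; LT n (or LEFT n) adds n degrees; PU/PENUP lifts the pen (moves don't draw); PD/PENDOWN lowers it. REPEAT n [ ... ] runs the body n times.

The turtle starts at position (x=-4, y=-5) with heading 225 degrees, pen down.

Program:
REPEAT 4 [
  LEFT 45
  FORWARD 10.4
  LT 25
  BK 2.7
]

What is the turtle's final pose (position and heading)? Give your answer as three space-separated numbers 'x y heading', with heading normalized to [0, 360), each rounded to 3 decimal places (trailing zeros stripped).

Executing turtle program step by step:
Start: pos=(-4,-5), heading=225, pen down
REPEAT 4 [
  -- iteration 1/4 --
  LT 45: heading 225 -> 270
  FD 10.4: (-4,-5) -> (-4,-15.4) [heading=270, draw]
  LT 25: heading 270 -> 295
  BK 2.7: (-4,-15.4) -> (-5.141,-12.953) [heading=295, draw]
  -- iteration 2/4 --
  LT 45: heading 295 -> 340
  FD 10.4: (-5.141,-12.953) -> (4.632,-16.51) [heading=340, draw]
  LT 25: heading 340 -> 5
  BK 2.7: (4.632,-16.51) -> (1.942,-16.745) [heading=5, draw]
  -- iteration 3/4 --
  LT 45: heading 5 -> 50
  FD 10.4: (1.942,-16.745) -> (8.627,-8.778) [heading=50, draw]
  LT 25: heading 50 -> 75
  BK 2.7: (8.627,-8.778) -> (7.928,-11.386) [heading=75, draw]
  -- iteration 4/4 --
  LT 45: heading 75 -> 120
  FD 10.4: (7.928,-11.386) -> (2.728,-2.38) [heading=120, draw]
  LT 25: heading 120 -> 145
  BK 2.7: (2.728,-2.38) -> (4.94,-3.928) [heading=145, draw]
]
Final: pos=(4.94,-3.928), heading=145, 8 segment(s) drawn

Answer: 4.94 -3.928 145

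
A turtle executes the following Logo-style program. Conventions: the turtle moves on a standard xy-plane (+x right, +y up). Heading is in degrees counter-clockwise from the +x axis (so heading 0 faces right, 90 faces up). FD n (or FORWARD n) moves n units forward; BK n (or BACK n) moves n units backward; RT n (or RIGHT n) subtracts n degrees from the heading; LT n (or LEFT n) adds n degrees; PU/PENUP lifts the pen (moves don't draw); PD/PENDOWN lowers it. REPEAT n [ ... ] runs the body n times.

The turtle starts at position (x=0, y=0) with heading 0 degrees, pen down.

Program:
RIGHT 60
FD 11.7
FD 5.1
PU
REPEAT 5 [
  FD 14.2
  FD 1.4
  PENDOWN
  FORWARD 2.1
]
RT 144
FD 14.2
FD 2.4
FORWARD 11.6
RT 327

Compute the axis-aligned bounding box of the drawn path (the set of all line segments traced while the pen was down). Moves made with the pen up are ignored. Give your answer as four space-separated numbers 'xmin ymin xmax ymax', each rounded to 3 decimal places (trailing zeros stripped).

Executing turtle program step by step:
Start: pos=(0,0), heading=0, pen down
RT 60: heading 0 -> 300
FD 11.7: (0,0) -> (5.85,-10.132) [heading=300, draw]
FD 5.1: (5.85,-10.132) -> (8.4,-14.549) [heading=300, draw]
PU: pen up
REPEAT 5 [
  -- iteration 1/5 --
  FD 14.2: (8.4,-14.549) -> (15.5,-26.847) [heading=300, move]
  FD 1.4: (15.5,-26.847) -> (16.2,-28.059) [heading=300, move]
  PD: pen down
  FD 2.1: (16.2,-28.059) -> (17.25,-29.878) [heading=300, draw]
  -- iteration 2/5 --
  FD 14.2: (17.25,-29.878) -> (24.35,-42.175) [heading=300, draw]
  FD 1.4: (24.35,-42.175) -> (25.05,-43.388) [heading=300, draw]
  PD: pen down
  FD 2.1: (25.05,-43.388) -> (26.1,-45.207) [heading=300, draw]
  -- iteration 3/5 --
  FD 14.2: (26.1,-45.207) -> (33.2,-57.504) [heading=300, draw]
  FD 1.4: (33.2,-57.504) -> (33.9,-58.717) [heading=300, draw]
  PD: pen down
  FD 2.1: (33.9,-58.717) -> (34.95,-60.535) [heading=300, draw]
  -- iteration 4/5 --
  FD 14.2: (34.95,-60.535) -> (42.05,-72.833) [heading=300, draw]
  FD 1.4: (42.05,-72.833) -> (42.75,-74.045) [heading=300, draw]
  PD: pen down
  FD 2.1: (42.75,-74.045) -> (43.8,-75.864) [heading=300, draw]
  -- iteration 5/5 --
  FD 14.2: (43.8,-75.864) -> (50.9,-88.161) [heading=300, draw]
  FD 1.4: (50.9,-88.161) -> (51.6,-89.374) [heading=300, draw]
  PD: pen down
  FD 2.1: (51.6,-89.374) -> (52.65,-91.192) [heading=300, draw]
]
RT 144: heading 300 -> 156
FD 14.2: (52.65,-91.192) -> (39.678,-85.417) [heading=156, draw]
FD 2.4: (39.678,-85.417) -> (37.485,-84.441) [heading=156, draw]
FD 11.6: (37.485,-84.441) -> (26.888,-79.723) [heading=156, draw]
RT 327: heading 156 -> 189
Final: pos=(26.888,-79.723), heading=189, 18 segment(s) drawn

Segment endpoints: x in {0, 5.85, 8.4, 16.2, 17.25, 24.35, 25.05, 26.1, 26.888, 33.2, 33.9, 34.95, 37.485, 39.678, 42.05, 42.75, 43.8, 50.9, 51.6, 52.65}, y in {-91.192, -89.374, -88.161, -85.417, -84.441, -79.723, -75.864, -74.045, -72.833, -60.535, -58.717, -57.504, -45.207, -43.388, -42.175, -29.878, -28.059, -14.549, -10.132, 0}
xmin=0, ymin=-91.192, xmax=52.65, ymax=0

Answer: 0 -91.192 52.65 0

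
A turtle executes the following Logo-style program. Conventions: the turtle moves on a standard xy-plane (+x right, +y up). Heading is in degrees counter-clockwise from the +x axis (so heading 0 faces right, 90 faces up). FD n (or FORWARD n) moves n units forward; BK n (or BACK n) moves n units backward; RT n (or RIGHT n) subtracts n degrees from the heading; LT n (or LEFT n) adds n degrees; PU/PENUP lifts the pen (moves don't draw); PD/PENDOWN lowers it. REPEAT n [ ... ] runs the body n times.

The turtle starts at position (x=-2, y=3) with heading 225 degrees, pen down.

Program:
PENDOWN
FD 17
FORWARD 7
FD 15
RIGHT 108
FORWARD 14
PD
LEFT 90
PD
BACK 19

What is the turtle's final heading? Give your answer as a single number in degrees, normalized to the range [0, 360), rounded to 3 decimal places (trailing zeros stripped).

Executing turtle program step by step:
Start: pos=(-2,3), heading=225, pen down
PD: pen down
FD 17: (-2,3) -> (-14.021,-9.021) [heading=225, draw]
FD 7: (-14.021,-9.021) -> (-18.971,-13.971) [heading=225, draw]
FD 15: (-18.971,-13.971) -> (-29.577,-24.577) [heading=225, draw]
RT 108: heading 225 -> 117
FD 14: (-29.577,-24.577) -> (-35.933,-12.103) [heading=117, draw]
PD: pen down
LT 90: heading 117 -> 207
PD: pen down
BK 19: (-35.933,-12.103) -> (-19.004,-3.477) [heading=207, draw]
Final: pos=(-19.004,-3.477), heading=207, 5 segment(s) drawn

Answer: 207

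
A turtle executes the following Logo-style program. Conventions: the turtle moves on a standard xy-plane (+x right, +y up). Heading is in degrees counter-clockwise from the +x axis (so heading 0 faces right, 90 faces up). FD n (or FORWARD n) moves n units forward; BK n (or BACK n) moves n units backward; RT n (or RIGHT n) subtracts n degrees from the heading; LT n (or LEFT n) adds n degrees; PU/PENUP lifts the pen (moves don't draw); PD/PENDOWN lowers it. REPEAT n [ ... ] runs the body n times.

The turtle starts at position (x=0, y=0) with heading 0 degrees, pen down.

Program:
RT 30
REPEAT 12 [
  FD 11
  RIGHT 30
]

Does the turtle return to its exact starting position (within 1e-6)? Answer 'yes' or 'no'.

Executing turtle program step by step:
Start: pos=(0,0), heading=0, pen down
RT 30: heading 0 -> 330
REPEAT 12 [
  -- iteration 1/12 --
  FD 11: (0,0) -> (9.526,-5.5) [heading=330, draw]
  RT 30: heading 330 -> 300
  -- iteration 2/12 --
  FD 11: (9.526,-5.5) -> (15.026,-15.026) [heading=300, draw]
  RT 30: heading 300 -> 270
  -- iteration 3/12 --
  FD 11: (15.026,-15.026) -> (15.026,-26.026) [heading=270, draw]
  RT 30: heading 270 -> 240
  -- iteration 4/12 --
  FD 11: (15.026,-26.026) -> (9.526,-35.553) [heading=240, draw]
  RT 30: heading 240 -> 210
  -- iteration 5/12 --
  FD 11: (9.526,-35.553) -> (0,-41.053) [heading=210, draw]
  RT 30: heading 210 -> 180
  -- iteration 6/12 --
  FD 11: (0,-41.053) -> (-11,-41.053) [heading=180, draw]
  RT 30: heading 180 -> 150
  -- iteration 7/12 --
  FD 11: (-11,-41.053) -> (-20.526,-35.553) [heading=150, draw]
  RT 30: heading 150 -> 120
  -- iteration 8/12 --
  FD 11: (-20.526,-35.553) -> (-26.026,-26.026) [heading=120, draw]
  RT 30: heading 120 -> 90
  -- iteration 9/12 --
  FD 11: (-26.026,-26.026) -> (-26.026,-15.026) [heading=90, draw]
  RT 30: heading 90 -> 60
  -- iteration 10/12 --
  FD 11: (-26.026,-15.026) -> (-20.526,-5.5) [heading=60, draw]
  RT 30: heading 60 -> 30
  -- iteration 11/12 --
  FD 11: (-20.526,-5.5) -> (-11,0) [heading=30, draw]
  RT 30: heading 30 -> 0
  -- iteration 12/12 --
  FD 11: (-11,0) -> (0,0) [heading=0, draw]
  RT 30: heading 0 -> 330
]
Final: pos=(0,0), heading=330, 12 segment(s) drawn

Start position: (0, 0)
Final position: (0, 0)
Distance = 0; < 1e-6 -> CLOSED

Answer: yes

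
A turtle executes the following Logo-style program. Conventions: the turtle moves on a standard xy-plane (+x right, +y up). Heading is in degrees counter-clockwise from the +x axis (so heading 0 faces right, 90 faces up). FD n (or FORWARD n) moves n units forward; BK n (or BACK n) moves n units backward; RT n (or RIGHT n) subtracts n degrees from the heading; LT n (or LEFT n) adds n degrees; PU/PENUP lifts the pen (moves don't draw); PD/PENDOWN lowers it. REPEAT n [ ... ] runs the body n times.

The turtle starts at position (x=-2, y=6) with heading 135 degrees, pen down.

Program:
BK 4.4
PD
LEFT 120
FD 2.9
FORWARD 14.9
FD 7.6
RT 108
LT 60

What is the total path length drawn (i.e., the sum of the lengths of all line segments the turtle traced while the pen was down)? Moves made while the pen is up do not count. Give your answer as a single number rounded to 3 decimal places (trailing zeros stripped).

Answer: 29.8

Derivation:
Executing turtle program step by step:
Start: pos=(-2,6), heading=135, pen down
BK 4.4: (-2,6) -> (1.111,2.889) [heading=135, draw]
PD: pen down
LT 120: heading 135 -> 255
FD 2.9: (1.111,2.889) -> (0.361,0.088) [heading=255, draw]
FD 14.9: (0.361,0.088) -> (-3.496,-14.305) [heading=255, draw]
FD 7.6: (-3.496,-14.305) -> (-5.463,-21.646) [heading=255, draw]
RT 108: heading 255 -> 147
LT 60: heading 147 -> 207
Final: pos=(-5.463,-21.646), heading=207, 4 segment(s) drawn

Segment lengths:
  seg 1: (-2,6) -> (1.111,2.889), length = 4.4
  seg 2: (1.111,2.889) -> (0.361,0.088), length = 2.9
  seg 3: (0.361,0.088) -> (-3.496,-14.305), length = 14.9
  seg 4: (-3.496,-14.305) -> (-5.463,-21.646), length = 7.6
Total = 29.8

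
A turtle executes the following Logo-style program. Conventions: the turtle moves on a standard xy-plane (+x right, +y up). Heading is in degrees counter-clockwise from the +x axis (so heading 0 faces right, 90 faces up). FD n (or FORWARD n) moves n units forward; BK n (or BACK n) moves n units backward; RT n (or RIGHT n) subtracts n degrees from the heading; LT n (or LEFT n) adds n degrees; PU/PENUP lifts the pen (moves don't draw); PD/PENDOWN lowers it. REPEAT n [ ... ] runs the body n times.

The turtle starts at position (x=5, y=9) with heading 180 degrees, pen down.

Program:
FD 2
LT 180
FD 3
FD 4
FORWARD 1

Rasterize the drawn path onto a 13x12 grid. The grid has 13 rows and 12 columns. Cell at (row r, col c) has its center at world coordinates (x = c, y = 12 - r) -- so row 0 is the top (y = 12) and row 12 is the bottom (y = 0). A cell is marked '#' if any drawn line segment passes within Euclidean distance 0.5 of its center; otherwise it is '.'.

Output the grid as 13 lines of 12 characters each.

Segment 0: (5,9) -> (3,9)
Segment 1: (3,9) -> (6,9)
Segment 2: (6,9) -> (10,9)
Segment 3: (10,9) -> (11,9)

Answer: ............
............
............
...#########
............
............
............
............
............
............
............
............
............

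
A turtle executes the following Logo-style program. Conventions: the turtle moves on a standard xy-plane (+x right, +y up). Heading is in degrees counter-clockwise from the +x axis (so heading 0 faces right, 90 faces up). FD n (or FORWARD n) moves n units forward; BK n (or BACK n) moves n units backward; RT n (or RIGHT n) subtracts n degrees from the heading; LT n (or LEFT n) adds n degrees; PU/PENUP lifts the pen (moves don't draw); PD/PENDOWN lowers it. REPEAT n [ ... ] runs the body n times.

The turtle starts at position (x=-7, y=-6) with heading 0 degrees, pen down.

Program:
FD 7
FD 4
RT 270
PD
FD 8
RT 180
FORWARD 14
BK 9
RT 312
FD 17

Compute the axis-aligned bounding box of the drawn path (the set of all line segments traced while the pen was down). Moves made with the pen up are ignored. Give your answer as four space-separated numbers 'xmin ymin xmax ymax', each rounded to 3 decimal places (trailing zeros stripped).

Answer: -7 -14.375 16.633 2

Derivation:
Executing turtle program step by step:
Start: pos=(-7,-6), heading=0, pen down
FD 7: (-7,-6) -> (0,-6) [heading=0, draw]
FD 4: (0,-6) -> (4,-6) [heading=0, draw]
RT 270: heading 0 -> 90
PD: pen down
FD 8: (4,-6) -> (4,2) [heading=90, draw]
RT 180: heading 90 -> 270
FD 14: (4,2) -> (4,-12) [heading=270, draw]
BK 9: (4,-12) -> (4,-3) [heading=270, draw]
RT 312: heading 270 -> 318
FD 17: (4,-3) -> (16.633,-14.375) [heading=318, draw]
Final: pos=(16.633,-14.375), heading=318, 6 segment(s) drawn

Segment endpoints: x in {-7, 0, 4, 4, 4, 16.633}, y in {-14.375, -12, -6, -3, 2}
xmin=-7, ymin=-14.375, xmax=16.633, ymax=2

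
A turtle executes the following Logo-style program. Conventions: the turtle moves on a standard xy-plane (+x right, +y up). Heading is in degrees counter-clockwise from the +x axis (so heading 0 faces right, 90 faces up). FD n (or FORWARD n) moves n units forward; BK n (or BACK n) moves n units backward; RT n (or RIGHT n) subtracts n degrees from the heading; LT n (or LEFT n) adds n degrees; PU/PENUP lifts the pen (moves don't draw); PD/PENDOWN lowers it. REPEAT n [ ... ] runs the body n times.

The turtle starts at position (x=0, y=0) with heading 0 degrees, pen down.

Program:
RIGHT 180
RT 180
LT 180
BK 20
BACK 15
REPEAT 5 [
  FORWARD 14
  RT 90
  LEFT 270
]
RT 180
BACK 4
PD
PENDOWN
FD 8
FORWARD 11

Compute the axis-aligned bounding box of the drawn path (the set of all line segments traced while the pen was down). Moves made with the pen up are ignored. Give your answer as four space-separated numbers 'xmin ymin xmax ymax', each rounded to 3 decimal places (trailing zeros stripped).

Answer: 0 0 35 0

Derivation:
Executing turtle program step by step:
Start: pos=(0,0), heading=0, pen down
RT 180: heading 0 -> 180
RT 180: heading 180 -> 0
LT 180: heading 0 -> 180
BK 20: (0,0) -> (20,0) [heading=180, draw]
BK 15: (20,0) -> (35,0) [heading=180, draw]
REPEAT 5 [
  -- iteration 1/5 --
  FD 14: (35,0) -> (21,0) [heading=180, draw]
  RT 90: heading 180 -> 90
  LT 270: heading 90 -> 0
  -- iteration 2/5 --
  FD 14: (21,0) -> (35,0) [heading=0, draw]
  RT 90: heading 0 -> 270
  LT 270: heading 270 -> 180
  -- iteration 3/5 --
  FD 14: (35,0) -> (21,0) [heading=180, draw]
  RT 90: heading 180 -> 90
  LT 270: heading 90 -> 0
  -- iteration 4/5 --
  FD 14: (21,0) -> (35,0) [heading=0, draw]
  RT 90: heading 0 -> 270
  LT 270: heading 270 -> 180
  -- iteration 5/5 --
  FD 14: (35,0) -> (21,0) [heading=180, draw]
  RT 90: heading 180 -> 90
  LT 270: heading 90 -> 0
]
RT 180: heading 0 -> 180
BK 4: (21,0) -> (25,0) [heading=180, draw]
PD: pen down
PD: pen down
FD 8: (25,0) -> (17,0) [heading=180, draw]
FD 11: (17,0) -> (6,0) [heading=180, draw]
Final: pos=(6,0), heading=180, 10 segment(s) drawn

Segment endpoints: x in {0, 6, 17, 20, 21, 25, 35}, y in {0, 0, 0, 0, 0, 0, 0, 0, 0}
xmin=0, ymin=0, xmax=35, ymax=0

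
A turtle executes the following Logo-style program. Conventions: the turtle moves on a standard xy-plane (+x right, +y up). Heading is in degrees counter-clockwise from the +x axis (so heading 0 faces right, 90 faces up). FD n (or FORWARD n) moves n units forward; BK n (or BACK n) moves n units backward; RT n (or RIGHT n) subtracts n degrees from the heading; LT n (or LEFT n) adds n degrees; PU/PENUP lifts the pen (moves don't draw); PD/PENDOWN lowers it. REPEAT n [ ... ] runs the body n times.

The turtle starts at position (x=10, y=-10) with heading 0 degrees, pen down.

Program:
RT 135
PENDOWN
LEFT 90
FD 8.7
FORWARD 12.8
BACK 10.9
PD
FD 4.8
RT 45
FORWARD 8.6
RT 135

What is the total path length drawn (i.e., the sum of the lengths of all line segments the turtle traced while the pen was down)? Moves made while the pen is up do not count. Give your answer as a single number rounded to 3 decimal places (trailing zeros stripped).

Executing turtle program step by step:
Start: pos=(10,-10), heading=0, pen down
RT 135: heading 0 -> 225
PD: pen down
LT 90: heading 225 -> 315
FD 8.7: (10,-10) -> (16.152,-16.152) [heading=315, draw]
FD 12.8: (16.152,-16.152) -> (25.203,-25.203) [heading=315, draw]
BK 10.9: (25.203,-25.203) -> (17.495,-17.495) [heading=315, draw]
PD: pen down
FD 4.8: (17.495,-17.495) -> (20.889,-20.889) [heading=315, draw]
RT 45: heading 315 -> 270
FD 8.6: (20.889,-20.889) -> (20.889,-29.489) [heading=270, draw]
RT 135: heading 270 -> 135
Final: pos=(20.889,-29.489), heading=135, 5 segment(s) drawn

Segment lengths:
  seg 1: (10,-10) -> (16.152,-16.152), length = 8.7
  seg 2: (16.152,-16.152) -> (25.203,-25.203), length = 12.8
  seg 3: (25.203,-25.203) -> (17.495,-17.495), length = 10.9
  seg 4: (17.495,-17.495) -> (20.889,-20.889), length = 4.8
  seg 5: (20.889,-20.889) -> (20.889,-29.489), length = 8.6
Total = 45.8

Answer: 45.8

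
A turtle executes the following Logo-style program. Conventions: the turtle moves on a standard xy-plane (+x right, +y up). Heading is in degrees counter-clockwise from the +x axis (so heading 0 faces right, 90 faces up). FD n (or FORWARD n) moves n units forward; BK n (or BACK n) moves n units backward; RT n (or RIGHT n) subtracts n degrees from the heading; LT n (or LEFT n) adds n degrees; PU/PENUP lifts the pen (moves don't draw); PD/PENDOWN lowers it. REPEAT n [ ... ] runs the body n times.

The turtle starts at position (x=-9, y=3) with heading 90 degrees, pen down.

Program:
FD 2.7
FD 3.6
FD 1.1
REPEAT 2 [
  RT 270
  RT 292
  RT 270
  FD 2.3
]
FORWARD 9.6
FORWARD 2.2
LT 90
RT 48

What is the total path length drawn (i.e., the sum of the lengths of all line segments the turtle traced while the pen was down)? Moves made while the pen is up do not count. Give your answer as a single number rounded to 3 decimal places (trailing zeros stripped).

Executing turtle program step by step:
Start: pos=(-9,3), heading=90, pen down
FD 2.7: (-9,3) -> (-9,5.7) [heading=90, draw]
FD 3.6: (-9,5.7) -> (-9,9.3) [heading=90, draw]
FD 1.1: (-9,9.3) -> (-9,10.4) [heading=90, draw]
REPEAT 2 [
  -- iteration 1/2 --
  RT 270: heading 90 -> 180
  RT 292: heading 180 -> 248
  RT 270: heading 248 -> 338
  FD 2.3: (-9,10.4) -> (-6.867,9.538) [heading=338, draw]
  -- iteration 2/2 --
  RT 270: heading 338 -> 68
  RT 292: heading 68 -> 136
  RT 270: heading 136 -> 226
  FD 2.3: (-6.867,9.538) -> (-8.465,7.884) [heading=226, draw]
]
FD 9.6: (-8.465,7.884) -> (-15.134,0.978) [heading=226, draw]
FD 2.2: (-15.134,0.978) -> (-16.662,-0.604) [heading=226, draw]
LT 90: heading 226 -> 316
RT 48: heading 316 -> 268
Final: pos=(-16.662,-0.604), heading=268, 7 segment(s) drawn

Segment lengths:
  seg 1: (-9,3) -> (-9,5.7), length = 2.7
  seg 2: (-9,5.7) -> (-9,9.3), length = 3.6
  seg 3: (-9,9.3) -> (-9,10.4), length = 1.1
  seg 4: (-9,10.4) -> (-6.867,9.538), length = 2.3
  seg 5: (-6.867,9.538) -> (-8.465,7.884), length = 2.3
  seg 6: (-8.465,7.884) -> (-15.134,0.978), length = 9.6
  seg 7: (-15.134,0.978) -> (-16.662,-0.604), length = 2.2
Total = 23.8

Answer: 23.8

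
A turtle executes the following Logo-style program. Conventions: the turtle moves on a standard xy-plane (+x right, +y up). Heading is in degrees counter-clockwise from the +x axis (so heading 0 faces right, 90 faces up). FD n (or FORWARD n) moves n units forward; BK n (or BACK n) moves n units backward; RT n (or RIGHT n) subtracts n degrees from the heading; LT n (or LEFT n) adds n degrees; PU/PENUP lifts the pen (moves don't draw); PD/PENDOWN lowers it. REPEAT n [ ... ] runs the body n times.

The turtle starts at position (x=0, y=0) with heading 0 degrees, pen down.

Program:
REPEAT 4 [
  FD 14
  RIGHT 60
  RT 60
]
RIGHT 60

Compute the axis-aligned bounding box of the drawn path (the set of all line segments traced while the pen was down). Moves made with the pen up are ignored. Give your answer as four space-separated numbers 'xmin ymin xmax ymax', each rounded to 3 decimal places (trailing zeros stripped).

Answer: 0 -12.124 14 0

Derivation:
Executing turtle program step by step:
Start: pos=(0,0), heading=0, pen down
REPEAT 4 [
  -- iteration 1/4 --
  FD 14: (0,0) -> (14,0) [heading=0, draw]
  RT 60: heading 0 -> 300
  RT 60: heading 300 -> 240
  -- iteration 2/4 --
  FD 14: (14,0) -> (7,-12.124) [heading=240, draw]
  RT 60: heading 240 -> 180
  RT 60: heading 180 -> 120
  -- iteration 3/4 --
  FD 14: (7,-12.124) -> (0,0) [heading=120, draw]
  RT 60: heading 120 -> 60
  RT 60: heading 60 -> 0
  -- iteration 4/4 --
  FD 14: (0,0) -> (14,0) [heading=0, draw]
  RT 60: heading 0 -> 300
  RT 60: heading 300 -> 240
]
RT 60: heading 240 -> 180
Final: pos=(14,0), heading=180, 4 segment(s) drawn

Segment endpoints: x in {0, 0, 7, 14, 14}, y in {-12.124, 0, 0, 0}
xmin=0, ymin=-12.124, xmax=14, ymax=0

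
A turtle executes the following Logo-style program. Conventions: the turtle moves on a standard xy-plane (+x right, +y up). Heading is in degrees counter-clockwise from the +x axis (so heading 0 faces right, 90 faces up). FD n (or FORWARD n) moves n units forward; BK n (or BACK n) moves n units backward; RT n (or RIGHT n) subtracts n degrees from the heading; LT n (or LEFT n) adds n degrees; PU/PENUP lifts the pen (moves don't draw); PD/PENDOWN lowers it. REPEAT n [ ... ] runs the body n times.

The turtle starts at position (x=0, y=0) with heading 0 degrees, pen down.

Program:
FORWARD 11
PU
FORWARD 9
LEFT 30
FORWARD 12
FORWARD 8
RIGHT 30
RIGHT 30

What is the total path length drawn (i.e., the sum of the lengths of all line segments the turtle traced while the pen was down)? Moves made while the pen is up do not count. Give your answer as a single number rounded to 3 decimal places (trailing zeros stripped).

Executing turtle program step by step:
Start: pos=(0,0), heading=0, pen down
FD 11: (0,0) -> (11,0) [heading=0, draw]
PU: pen up
FD 9: (11,0) -> (20,0) [heading=0, move]
LT 30: heading 0 -> 30
FD 12: (20,0) -> (30.392,6) [heading=30, move]
FD 8: (30.392,6) -> (37.321,10) [heading=30, move]
RT 30: heading 30 -> 0
RT 30: heading 0 -> 330
Final: pos=(37.321,10), heading=330, 1 segment(s) drawn

Segment lengths:
  seg 1: (0,0) -> (11,0), length = 11
Total = 11

Answer: 11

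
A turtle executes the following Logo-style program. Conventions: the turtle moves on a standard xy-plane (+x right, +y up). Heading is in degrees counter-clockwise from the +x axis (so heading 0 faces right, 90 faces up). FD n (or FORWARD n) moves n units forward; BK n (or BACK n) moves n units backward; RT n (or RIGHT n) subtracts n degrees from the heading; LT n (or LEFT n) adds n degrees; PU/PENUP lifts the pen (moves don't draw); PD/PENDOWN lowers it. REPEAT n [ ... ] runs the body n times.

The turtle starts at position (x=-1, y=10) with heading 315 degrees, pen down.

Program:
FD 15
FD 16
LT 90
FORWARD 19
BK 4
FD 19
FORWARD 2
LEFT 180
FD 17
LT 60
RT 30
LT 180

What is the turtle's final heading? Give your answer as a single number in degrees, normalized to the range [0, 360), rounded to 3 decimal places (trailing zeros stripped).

Answer: 75

Derivation:
Executing turtle program step by step:
Start: pos=(-1,10), heading=315, pen down
FD 15: (-1,10) -> (9.607,-0.607) [heading=315, draw]
FD 16: (9.607,-0.607) -> (20.92,-11.92) [heading=315, draw]
LT 90: heading 315 -> 45
FD 19: (20.92,-11.92) -> (34.355,1.515) [heading=45, draw]
BK 4: (34.355,1.515) -> (31.527,-1.314) [heading=45, draw]
FD 19: (31.527,-1.314) -> (44.962,12.121) [heading=45, draw]
FD 2: (44.962,12.121) -> (46.376,13.536) [heading=45, draw]
LT 180: heading 45 -> 225
FD 17: (46.376,13.536) -> (34.355,1.515) [heading=225, draw]
LT 60: heading 225 -> 285
RT 30: heading 285 -> 255
LT 180: heading 255 -> 75
Final: pos=(34.355,1.515), heading=75, 7 segment(s) drawn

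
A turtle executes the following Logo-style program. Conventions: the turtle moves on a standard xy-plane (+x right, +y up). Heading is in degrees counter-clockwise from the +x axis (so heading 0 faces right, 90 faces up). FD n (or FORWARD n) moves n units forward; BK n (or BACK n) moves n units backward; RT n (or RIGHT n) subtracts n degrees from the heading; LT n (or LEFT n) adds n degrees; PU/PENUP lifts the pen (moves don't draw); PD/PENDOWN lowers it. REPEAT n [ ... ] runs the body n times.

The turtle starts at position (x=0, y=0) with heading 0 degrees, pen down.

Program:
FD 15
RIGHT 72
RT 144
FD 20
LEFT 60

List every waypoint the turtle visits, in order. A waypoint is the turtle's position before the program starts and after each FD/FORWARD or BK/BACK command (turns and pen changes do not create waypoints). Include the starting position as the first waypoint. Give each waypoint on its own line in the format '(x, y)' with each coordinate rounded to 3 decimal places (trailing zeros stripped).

Answer: (0, 0)
(15, 0)
(-1.18, 11.756)

Derivation:
Executing turtle program step by step:
Start: pos=(0,0), heading=0, pen down
FD 15: (0,0) -> (15,0) [heading=0, draw]
RT 72: heading 0 -> 288
RT 144: heading 288 -> 144
FD 20: (15,0) -> (-1.18,11.756) [heading=144, draw]
LT 60: heading 144 -> 204
Final: pos=(-1.18,11.756), heading=204, 2 segment(s) drawn
Waypoints (3 total):
(0, 0)
(15, 0)
(-1.18, 11.756)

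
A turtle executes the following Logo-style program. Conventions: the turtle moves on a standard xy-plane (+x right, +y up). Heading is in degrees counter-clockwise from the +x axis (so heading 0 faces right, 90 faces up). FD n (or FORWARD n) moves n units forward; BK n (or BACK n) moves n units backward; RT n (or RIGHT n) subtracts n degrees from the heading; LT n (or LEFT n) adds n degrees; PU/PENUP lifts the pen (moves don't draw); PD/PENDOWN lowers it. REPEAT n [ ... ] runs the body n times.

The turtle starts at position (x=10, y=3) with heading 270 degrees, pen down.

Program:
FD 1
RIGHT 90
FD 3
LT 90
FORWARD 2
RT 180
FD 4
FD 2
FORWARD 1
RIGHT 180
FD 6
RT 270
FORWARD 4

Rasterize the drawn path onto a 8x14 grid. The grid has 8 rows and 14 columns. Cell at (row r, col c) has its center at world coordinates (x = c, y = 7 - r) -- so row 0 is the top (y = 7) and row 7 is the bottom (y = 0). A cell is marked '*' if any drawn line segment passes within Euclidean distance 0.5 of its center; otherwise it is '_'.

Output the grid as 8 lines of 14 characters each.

Answer: _______*______
_______*______
_______*______
_______*______
_______*__*___
_______****___
_______*****__
_______*______

Derivation:
Segment 0: (10,3) -> (10,2)
Segment 1: (10,2) -> (7,2)
Segment 2: (7,2) -> (7,0)
Segment 3: (7,0) -> (7,4)
Segment 4: (7,4) -> (7,6)
Segment 5: (7,6) -> (7,7)
Segment 6: (7,7) -> (7,1)
Segment 7: (7,1) -> (11,1)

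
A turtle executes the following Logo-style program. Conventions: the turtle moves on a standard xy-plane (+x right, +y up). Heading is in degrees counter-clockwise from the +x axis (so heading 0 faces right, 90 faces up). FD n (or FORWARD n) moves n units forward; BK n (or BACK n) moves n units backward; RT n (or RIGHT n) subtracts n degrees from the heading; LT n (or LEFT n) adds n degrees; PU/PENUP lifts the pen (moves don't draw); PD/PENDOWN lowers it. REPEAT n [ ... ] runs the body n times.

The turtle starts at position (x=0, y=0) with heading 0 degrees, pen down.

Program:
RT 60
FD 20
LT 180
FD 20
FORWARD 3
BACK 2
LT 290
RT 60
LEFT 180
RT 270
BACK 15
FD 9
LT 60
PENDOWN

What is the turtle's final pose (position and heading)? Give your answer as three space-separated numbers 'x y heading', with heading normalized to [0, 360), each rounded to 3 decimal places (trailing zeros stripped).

Executing turtle program step by step:
Start: pos=(0,0), heading=0, pen down
RT 60: heading 0 -> 300
FD 20: (0,0) -> (10,-17.321) [heading=300, draw]
LT 180: heading 300 -> 120
FD 20: (10,-17.321) -> (0,0) [heading=120, draw]
FD 3: (0,0) -> (-1.5,2.598) [heading=120, draw]
BK 2: (-1.5,2.598) -> (-0.5,0.866) [heading=120, draw]
LT 290: heading 120 -> 50
RT 60: heading 50 -> 350
LT 180: heading 350 -> 170
RT 270: heading 170 -> 260
BK 15: (-0.5,0.866) -> (2.105,15.638) [heading=260, draw]
FD 9: (2.105,15.638) -> (0.542,6.775) [heading=260, draw]
LT 60: heading 260 -> 320
PD: pen down
Final: pos=(0.542,6.775), heading=320, 6 segment(s) drawn

Answer: 0.542 6.775 320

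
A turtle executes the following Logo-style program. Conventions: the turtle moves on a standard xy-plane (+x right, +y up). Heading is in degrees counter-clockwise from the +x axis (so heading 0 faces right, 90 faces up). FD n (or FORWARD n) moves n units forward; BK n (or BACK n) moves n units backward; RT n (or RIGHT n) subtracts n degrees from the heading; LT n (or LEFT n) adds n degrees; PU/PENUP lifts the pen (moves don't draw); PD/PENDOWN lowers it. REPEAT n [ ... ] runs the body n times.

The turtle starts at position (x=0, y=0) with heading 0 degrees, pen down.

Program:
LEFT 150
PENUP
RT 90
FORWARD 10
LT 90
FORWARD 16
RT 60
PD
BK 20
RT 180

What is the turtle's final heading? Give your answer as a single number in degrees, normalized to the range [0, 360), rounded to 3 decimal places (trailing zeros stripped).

Executing turtle program step by step:
Start: pos=(0,0), heading=0, pen down
LT 150: heading 0 -> 150
PU: pen up
RT 90: heading 150 -> 60
FD 10: (0,0) -> (5,8.66) [heading=60, move]
LT 90: heading 60 -> 150
FD 16: (5,8.66) -> (-8.856,16.66) [heading=150, move]
RT 60: heading 150 -> 90
PD: pen down
BK 20: (-8.856,16.66) -> (-8.856,-3.34) [heading=90, draw]
RT 180: heading 90 -> 270
Final: pos=(-8.856,-3.34), heading=270, 1 segment(s) drawn

Answer: 270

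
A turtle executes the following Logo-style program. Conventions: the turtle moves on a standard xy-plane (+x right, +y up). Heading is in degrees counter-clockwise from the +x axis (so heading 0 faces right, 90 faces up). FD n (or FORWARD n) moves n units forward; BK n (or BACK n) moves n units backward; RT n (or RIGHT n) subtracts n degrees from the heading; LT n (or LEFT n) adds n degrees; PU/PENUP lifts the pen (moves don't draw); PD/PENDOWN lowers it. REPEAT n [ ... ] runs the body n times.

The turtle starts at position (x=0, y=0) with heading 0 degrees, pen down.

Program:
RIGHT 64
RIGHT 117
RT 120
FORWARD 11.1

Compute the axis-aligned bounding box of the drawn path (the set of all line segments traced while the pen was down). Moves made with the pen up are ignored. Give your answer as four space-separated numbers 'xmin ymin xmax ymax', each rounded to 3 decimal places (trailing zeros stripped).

Executing turtle program step by step:
Start: pos=(0,0), heading=0, pen down
RT 64: heading 0 -> 296
RT 117: heading 296 -> 179
RT 120: heading 179 -> 59
FD 11.1: (0,0) -> (5.717,9.515) [heading=59, draw]
Final: pos=(5.717,9.515), heading=59, 1 segment(s) drawn

Segment endpoints: x in {0, 5.717}, y in {0, 9.515}
xmin=0, ymin=0, xmax=5.717, ymax=9.515

Answer: 0 0 5.717 9.515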